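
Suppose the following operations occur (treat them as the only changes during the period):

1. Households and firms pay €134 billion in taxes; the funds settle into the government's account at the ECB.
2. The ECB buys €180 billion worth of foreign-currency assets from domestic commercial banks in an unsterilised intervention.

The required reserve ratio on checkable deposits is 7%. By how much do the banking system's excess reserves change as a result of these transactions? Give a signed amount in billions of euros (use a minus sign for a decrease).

Government account inflow €134 billion: reserves −€134B, deposits −€134B.
FX purchase €180 billion: reserves +€180B, deposits 0.
Totals: Δreserves = +€46B, Δdeposits = −€134B.
Δrequired reserves = 7% × −€134B = −€9.38B.
Δexcess reserves = Δreserves − Δrequired = +€46B − (−€9.38B) = +€55.38 billion.

+€55.38 billion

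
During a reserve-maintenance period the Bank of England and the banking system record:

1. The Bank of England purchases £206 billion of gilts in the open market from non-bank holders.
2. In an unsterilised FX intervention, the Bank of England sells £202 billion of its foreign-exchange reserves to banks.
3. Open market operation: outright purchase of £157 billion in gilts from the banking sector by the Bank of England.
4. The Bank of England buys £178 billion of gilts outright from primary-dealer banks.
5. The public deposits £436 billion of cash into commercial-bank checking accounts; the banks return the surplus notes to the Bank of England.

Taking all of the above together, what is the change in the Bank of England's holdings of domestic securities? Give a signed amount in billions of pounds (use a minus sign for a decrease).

+£541 billion

Asset purchase (from non-banks) £206 billion: securities added to the Bank of England's portfolio → +£206B.
FX sale £202 billion: the Bank of England's securities portfolio is untouched → 0.
OMO purchase (from banks) £157 billion: securities added to the Bank of England's portfolio → +£157B.
OMO purchase (from banks) £178 billion: securities added to the Bank of England's portfolio → +£178B.
Currency deposit £436 billion: the Bank of England's securities portfolio is untouched → 0.
Net: 206 + 0 + 157 + 178 + 0 = +£541 billion.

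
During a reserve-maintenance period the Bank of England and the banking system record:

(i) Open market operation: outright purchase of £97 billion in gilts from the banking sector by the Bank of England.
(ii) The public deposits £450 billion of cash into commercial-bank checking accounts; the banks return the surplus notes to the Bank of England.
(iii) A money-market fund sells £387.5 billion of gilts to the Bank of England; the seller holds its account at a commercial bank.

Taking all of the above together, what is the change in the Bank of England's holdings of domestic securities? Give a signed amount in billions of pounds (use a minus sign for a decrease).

OMO purchase (from banks) £97 billion: securities added to the Bank of England's portfolio → +£97B.
Currency deposit £450 billion: the Bank of England's securities portfolio is untouched → 0.
Asset purchase (from non-banks) £387.5 billion: securities added to the Bank of England's portfolio → +£387.5B.
Net: 97 + 0 + 387.5 = +£484.5 billion.

+£484.5 billion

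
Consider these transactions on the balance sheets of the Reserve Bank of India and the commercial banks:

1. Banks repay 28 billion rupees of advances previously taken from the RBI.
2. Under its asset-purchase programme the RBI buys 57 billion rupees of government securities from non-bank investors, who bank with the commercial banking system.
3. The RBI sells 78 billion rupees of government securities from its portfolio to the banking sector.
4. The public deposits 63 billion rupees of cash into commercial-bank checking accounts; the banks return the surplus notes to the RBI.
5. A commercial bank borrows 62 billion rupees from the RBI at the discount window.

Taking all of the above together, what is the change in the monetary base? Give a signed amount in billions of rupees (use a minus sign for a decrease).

+13 billion

RBI balance sheet:
  Assets:      Securities −21B, Loans to banks +34B
  Liabilities: Bank reserves +76B, Currency in circulation −63B
Monetary base = currency + reserves: −63B + (+76B) = +13 billion.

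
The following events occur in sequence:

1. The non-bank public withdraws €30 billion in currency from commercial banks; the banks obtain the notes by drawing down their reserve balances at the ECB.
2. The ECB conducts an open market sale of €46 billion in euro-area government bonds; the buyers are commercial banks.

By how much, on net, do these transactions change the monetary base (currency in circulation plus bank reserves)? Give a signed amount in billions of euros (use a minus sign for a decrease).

-€46 billion

ECB balance sheet:
  Assets:      Securities −€46B
  Liabilities: Bank reserves −€76B, Currency in circulation +€30B
Monetary base = currency + reserves: +€30B + (−€76B) = -€46 billion.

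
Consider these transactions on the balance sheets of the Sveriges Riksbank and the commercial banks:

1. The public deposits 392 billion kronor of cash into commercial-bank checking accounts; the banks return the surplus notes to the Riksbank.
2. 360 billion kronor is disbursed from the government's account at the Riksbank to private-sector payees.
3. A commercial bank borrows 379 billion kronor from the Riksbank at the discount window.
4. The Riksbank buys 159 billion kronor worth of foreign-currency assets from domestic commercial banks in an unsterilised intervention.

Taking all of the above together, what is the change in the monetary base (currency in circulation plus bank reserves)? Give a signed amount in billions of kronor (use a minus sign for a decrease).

+898 billion

Currency deposit 392 billion kronor: just a shift between currency and reserves — both are base money → 0.
Government spending 360 billion kronor: a non-base liability converts back to reserves → +360B.
Discount-window loan 379 billion kronor: Riksbank balance sheet expands → +379B.
FX purchase 159 billion kronor: Riksbank balance sheet expands → +159B.
Net: 0 + 360 + 379 + 159 = +898 billion.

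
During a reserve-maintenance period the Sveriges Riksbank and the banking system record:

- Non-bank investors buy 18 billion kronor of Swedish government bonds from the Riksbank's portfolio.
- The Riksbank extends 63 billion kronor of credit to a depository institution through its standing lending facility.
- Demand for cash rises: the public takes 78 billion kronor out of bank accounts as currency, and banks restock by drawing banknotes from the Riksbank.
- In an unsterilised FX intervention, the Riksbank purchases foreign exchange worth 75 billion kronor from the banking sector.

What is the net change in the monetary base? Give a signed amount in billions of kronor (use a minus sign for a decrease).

+120 billion

Riksbank balance sheet:
  Assets:      Securities −18B, Loans to banks +63B, Foreign assets +75B
  Liabilities: Bank reserves +42B, Currency in circulation +78B
Monetary base = currency + reserves: +78B + (+42B) = +120 billion.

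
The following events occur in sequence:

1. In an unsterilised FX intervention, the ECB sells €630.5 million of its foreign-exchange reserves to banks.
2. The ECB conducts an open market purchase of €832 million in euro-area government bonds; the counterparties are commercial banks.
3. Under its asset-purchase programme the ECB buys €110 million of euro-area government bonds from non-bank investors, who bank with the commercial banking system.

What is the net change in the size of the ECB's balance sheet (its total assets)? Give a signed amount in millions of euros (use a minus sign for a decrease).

+€311.5 million

FX sale €630.5 million: an ECB asset is shed → −€630.5M.
OMO purchase (from banks) €832 million: an ECB asset is acquired → +€832M.
Asset purchase (from non-banks) €110 million: an ECB asset is acquired → +€110M.
Net: −630.5 + 832 + 110 = +€311.5 million.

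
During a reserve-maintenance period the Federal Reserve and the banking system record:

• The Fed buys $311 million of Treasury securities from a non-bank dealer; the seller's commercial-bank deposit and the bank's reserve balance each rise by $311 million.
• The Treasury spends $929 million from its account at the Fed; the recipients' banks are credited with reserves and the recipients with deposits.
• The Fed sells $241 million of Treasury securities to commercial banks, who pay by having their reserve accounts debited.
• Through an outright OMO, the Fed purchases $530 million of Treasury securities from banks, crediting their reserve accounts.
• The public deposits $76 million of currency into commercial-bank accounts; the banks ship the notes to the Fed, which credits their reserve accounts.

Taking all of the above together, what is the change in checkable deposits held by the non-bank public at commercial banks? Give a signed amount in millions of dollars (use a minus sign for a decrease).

+$1316 million

Fed balance sheet:
  Assets:      Securities +$600M
  Liabilities: Bank reserves +$1605M, Currency in circulation −$76M, Government deposits −$929M
Commercial banking system:
  Assets:      Reserves at CB +$1605M, Securities −$289M
  Liabilities: Checkable deposits +$1316M
So the change in checkable deposits held by the non-bank public at commercial banks is +$1316 million.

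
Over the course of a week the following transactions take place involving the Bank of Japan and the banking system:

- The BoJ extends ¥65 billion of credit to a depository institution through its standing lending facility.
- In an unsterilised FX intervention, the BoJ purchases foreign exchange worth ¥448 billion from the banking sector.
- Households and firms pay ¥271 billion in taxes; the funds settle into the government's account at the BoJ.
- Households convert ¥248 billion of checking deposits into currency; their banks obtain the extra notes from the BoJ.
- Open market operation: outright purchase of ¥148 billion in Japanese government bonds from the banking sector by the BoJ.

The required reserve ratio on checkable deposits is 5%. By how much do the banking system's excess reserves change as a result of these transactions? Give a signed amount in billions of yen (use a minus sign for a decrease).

+¥167.95 billion

Discount-window loan ¥65 billion: reserves +¥65B, deposits 0.
FX purchase ¥448 billion: reserves +¥448B, deposits 0.
Government account inflow ¥271 billion: reserves −¥271B, deposits −¥271B.
Currency withdrawal ¥248 billion: reserves −¥248B, deposits −¥248B.
OMO purchase (from banks) ¥148 billion: reserves +¥148B, deposits 0.
Totals: Δreserves = +¥142B, Δdeposits = −¥519B.
Δrequired reserves = 5% × −¥519B = −¥25.95B.
Δexcess reserves = Δreserves − Δrequired = +¥142B − (−¥25.95B) = +¥167.95 billion.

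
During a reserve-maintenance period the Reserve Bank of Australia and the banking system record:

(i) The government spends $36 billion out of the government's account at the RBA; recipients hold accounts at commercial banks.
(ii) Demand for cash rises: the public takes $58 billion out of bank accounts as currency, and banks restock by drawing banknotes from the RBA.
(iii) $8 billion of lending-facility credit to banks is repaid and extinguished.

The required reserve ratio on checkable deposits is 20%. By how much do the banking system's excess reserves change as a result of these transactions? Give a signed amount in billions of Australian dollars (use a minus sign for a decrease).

Government spending $36 billion: reserves +$36B, deposits +$36B.
Currency withdrawal $58 billion: reserves −$58B, deposits −$58B.
Discount-window repayment $8 billion: reserves −$8B, deposits 0.
Totals: Δreserves = −$30B, Δdeposits = −$22B.
Δrequired reserves = 20% × −$22B = −$4.4B.
Δexcess reserves = Δreserves − Δrequired = −$30B − (−$4.4B) = -$25.6 billion.

-$25.6 billion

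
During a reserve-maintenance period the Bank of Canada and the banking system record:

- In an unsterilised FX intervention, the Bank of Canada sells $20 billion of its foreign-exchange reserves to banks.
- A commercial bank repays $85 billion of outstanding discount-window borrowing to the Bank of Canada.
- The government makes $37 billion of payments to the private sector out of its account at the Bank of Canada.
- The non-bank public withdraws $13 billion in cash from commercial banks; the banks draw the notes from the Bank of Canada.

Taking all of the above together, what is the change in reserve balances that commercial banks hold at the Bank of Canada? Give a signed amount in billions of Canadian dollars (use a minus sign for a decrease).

FX sale $20 billion: the buying banks pay out of their reserve balances → −$20B.
Discount-window repayment $85 billion: repayment is debited from reserves → −$85B.
Government spending $37 billion: government payments flow into bank reserve accounts → +$37B.
Currency withdrawal $13 billion: banks swap reserves for currency → −$13B.
Net: −20 − 85 + 37 − 13 = -$81 billion.

-$81 billion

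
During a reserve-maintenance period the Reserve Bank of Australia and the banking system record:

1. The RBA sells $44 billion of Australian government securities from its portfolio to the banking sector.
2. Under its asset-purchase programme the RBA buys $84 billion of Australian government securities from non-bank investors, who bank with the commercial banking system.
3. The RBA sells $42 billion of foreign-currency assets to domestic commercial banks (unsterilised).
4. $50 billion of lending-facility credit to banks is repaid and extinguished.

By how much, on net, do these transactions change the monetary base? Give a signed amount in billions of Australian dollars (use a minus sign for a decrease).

RBA balance sheet:
  Assets:      Securities +$40B, Loans to banks −$50B, Foreign assets −$42B
  Liabilities: Bank reserves −$52B
Monetary base = currency + reserves: 0 + (−$52B) = -$52 billion.

-$52 billion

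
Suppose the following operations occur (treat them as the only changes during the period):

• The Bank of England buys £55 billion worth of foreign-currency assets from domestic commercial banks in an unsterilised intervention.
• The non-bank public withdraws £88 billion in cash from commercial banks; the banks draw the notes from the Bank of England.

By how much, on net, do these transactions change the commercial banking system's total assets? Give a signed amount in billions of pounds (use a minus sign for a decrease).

-£88 billion

Bank of England balance sheet:
  Assets:      Foreign assets +£55B
  Liabilities: Bank reserves −£33B, Currency in circulation +£88B
Commercial banking system:
  Assets:      Reserves at CB −£33B, Foreign assets −£55B
  Liabilities: Checkable deposits −£88B
Change in total bank assets = -£88 billion.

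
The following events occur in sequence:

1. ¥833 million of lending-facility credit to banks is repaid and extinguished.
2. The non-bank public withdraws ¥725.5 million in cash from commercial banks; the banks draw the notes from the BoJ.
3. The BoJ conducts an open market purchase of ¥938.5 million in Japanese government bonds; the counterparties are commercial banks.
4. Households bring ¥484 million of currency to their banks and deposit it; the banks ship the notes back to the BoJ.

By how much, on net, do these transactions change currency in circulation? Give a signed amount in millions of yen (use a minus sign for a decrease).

+¥241.5 million

BoJ balance sheet:
  Assets:      Securities +¥938.5M, Loans to banks −¥833M
  Liabilities: Bank reserves −¥136M, Currency in circulation +¥241.5M
Commercial banking system:
  Assets:      Reserves at CB −¥136M, Securities −¥938.5M
  Liabilities: Checkable deposits −¥241.5M, Borrowings from CB −¥833M
So the change in currency in circulation is +¥241.5 million.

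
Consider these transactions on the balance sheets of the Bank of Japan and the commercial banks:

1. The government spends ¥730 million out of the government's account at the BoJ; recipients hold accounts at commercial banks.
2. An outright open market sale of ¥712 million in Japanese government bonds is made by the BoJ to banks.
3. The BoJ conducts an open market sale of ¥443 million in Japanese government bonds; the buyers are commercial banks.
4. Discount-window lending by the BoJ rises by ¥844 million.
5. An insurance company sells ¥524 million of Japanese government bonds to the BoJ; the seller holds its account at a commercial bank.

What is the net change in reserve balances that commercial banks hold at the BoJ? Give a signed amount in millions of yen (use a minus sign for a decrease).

+¥943 million

Government spending ¥730 million: government payments flow into bank reserve accounts → +¥730M.
OMO sale (to banks) ¥712 million: the buying banks pay out of their reserve balances → −¥712M.
OMO sale (to banks) ¥443 million: the buying banks pay out of their reserve balances → −¥443M.
Discount-window loan ¥844 million: the loan is credited to the bank's reserve account → +¥844M.
Asset purchase (from non-banks) ¥524 million: the BoJ pays by crediting reserve accounts → +¥524M.
Net: 730 − 712 − 443 + 844 + 524 = +¥943 million.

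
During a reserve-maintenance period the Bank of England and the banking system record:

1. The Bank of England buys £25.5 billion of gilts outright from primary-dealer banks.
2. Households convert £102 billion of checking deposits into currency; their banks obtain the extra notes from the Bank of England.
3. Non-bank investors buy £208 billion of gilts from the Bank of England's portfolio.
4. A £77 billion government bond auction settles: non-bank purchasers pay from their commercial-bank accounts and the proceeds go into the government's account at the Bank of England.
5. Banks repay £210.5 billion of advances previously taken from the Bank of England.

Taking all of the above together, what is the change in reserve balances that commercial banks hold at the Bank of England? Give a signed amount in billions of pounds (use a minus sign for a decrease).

-£572 billion

Bank of England balance sheet:
  Assets:      Securities −£182.5B, Loans to banks −£210.5B
  Liabilities: Bank reserves −£572B, Currency in circulation +£102B, Government deposits +£77B
So the change in reserve balances that commercial banks hold at the Bank of England is -£572 billion.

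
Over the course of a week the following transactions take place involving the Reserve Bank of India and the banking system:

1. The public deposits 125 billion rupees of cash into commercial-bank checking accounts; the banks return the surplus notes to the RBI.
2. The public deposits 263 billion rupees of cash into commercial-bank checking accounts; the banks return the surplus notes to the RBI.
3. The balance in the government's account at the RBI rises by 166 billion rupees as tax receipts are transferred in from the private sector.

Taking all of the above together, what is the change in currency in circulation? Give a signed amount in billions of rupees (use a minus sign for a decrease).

-388 billion

RBI balance sheet:
  Assets:      no change
  Liabilities: Bank reserves +222B, Currency in circulation −388B, Government deposits +166B
So the change in currency in circulation is -388 billion.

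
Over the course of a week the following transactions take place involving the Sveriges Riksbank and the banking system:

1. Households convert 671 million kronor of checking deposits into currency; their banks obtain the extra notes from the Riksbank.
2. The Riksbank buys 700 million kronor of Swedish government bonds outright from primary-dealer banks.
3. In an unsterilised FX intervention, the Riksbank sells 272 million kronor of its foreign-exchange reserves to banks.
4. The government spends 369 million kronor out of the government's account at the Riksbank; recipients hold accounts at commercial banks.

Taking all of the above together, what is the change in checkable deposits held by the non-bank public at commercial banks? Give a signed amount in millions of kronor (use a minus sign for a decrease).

-302 million

Currency withdrawal 671 million kronor: non-bank counterparties' bank balances fall → −671M.
OMO purchase (from banks) 700 million kronor: the counterparty is a bank, so public deposits are unchanged → 0.
FX sale 272 million kronor: the counterparty is a bank, so public deposits are unchanged → 0.
Government spending 369 million kronor: non-bank counterparties' bank balances rise → +369M.
Net: −671 + 0 + 0 + 369 = -302 million.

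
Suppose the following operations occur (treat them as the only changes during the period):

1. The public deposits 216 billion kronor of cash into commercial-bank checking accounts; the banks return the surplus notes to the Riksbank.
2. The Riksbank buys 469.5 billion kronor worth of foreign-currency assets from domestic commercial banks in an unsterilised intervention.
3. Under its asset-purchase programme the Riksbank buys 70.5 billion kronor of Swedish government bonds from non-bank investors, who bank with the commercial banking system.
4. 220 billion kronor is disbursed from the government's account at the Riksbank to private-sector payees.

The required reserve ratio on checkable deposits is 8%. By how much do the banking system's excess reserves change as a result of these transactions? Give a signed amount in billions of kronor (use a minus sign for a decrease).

Currency deposit 216 billion kronor: reserves +216B, deposits +216B.
FX purchase 469.5 billion kronor: reserves +469.5B, deposits 0.
Asset purchase (from non-banks) 70.5 billion kronor: reserves +70.5B, deposits +70.5B.
Government spending 220 billion kronor: reserves +220B, deposits +220B.
Totals: Δreserves = +976B, Δdeposits = +506.5B.
Δrequired reserves = 8% × +506.5B = +40.52B.
Δexcess reserves = Δreserves − Δrequired = +976B − (+40.52B) = +935.48 billion.

+935.48 billion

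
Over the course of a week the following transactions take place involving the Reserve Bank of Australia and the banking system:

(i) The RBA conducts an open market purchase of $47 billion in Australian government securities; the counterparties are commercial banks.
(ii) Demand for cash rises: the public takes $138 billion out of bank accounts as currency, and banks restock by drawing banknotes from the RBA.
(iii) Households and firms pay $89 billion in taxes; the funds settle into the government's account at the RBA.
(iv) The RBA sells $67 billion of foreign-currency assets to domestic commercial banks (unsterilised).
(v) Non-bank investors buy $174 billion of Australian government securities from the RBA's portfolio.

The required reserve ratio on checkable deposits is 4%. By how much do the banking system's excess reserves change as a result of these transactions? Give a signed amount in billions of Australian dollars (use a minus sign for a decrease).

-$404.96 billion

OMO purchase (from banks) $47 billion: reserves +$47B, deposits 0.
Currency withdrawal $138 billion: reserves −$138B, deposits −$138B.
Government account inflow $89 billion: reserves −$89B, deposits −$89B.
FX sale $67 billion: reserves −$67B, deposits 0.
Asset sale (to non-banks) $174 billion: reserves −$174B, deposits −$174B.
Totals: Δreserves = −$421B, Δdeposits = −$401B.
Δrequired reserves = 4% × −$401B = −$16.04B.
Δexcess reserves = Δreserves − Δrequired = −$421B − (−$16.04B) = -$404.96 billion.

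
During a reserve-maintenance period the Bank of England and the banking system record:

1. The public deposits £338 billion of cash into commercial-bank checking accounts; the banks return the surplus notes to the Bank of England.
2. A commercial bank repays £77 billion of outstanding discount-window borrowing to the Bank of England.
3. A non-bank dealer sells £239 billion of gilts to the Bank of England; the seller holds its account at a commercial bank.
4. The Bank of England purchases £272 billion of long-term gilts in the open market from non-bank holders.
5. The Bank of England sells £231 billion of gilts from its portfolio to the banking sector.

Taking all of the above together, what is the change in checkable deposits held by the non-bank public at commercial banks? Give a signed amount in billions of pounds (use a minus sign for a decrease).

+£849 billion

Bank of England balance sheet:
  Assets:      Securities +£280B, Loans to banks −£77B
  Liabilities: Bank reserves +£541B, Currency in circulation −£338B
Commercial banking system:
  Assets:      Reserves at CB +£541B, Securities +£231B
  Liabilities: Checkable deposits +£849B, Borrowings from CB −£77B
So the change in checkable deposits held by the non-bank public at commercial banks is +£849 billion.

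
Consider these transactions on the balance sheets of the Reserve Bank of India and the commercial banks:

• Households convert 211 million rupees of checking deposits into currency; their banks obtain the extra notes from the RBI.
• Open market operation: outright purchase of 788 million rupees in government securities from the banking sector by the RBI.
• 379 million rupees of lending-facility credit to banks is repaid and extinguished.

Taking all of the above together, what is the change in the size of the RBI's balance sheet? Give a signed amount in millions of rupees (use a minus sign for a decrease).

RBI balance sheet:
  Assets:      Securities +788M, Loans to banks −379M
  Liabilities: Bank reserves +198M, Currency in circulation +211M
Commercial banking system:
  Assets:      Reserves at CB +198M, Securities −788M
  Liabilities: Checkable deposits −211M, Borrowings from CB −379M
Change in total RBI assets = +409 million.

+409 million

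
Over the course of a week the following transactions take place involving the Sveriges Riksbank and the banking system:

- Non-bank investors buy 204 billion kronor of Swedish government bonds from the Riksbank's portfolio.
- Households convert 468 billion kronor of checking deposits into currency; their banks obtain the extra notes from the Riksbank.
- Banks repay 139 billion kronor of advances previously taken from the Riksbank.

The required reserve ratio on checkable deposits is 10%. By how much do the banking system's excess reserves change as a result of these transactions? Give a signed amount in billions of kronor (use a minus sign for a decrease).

-743.8 billion

Asset sale (to non-banks) 204 billion kronor: reserves −204B, deposits −204B.
Currency withdrawal 468 billion kronor: reserves −468B, deposits −468B.
Discount-window repayment 139 billion kronor: reserves −139B, deposits 0.
Totals: Δreserves = −811B, Δdeposits = −672B.
Δrequired reserves = 10% × −672B = −67.2B.
Δexcess reserves = Δreserves − Δrequired = −811B − (−67.2B) = -743.8 billion.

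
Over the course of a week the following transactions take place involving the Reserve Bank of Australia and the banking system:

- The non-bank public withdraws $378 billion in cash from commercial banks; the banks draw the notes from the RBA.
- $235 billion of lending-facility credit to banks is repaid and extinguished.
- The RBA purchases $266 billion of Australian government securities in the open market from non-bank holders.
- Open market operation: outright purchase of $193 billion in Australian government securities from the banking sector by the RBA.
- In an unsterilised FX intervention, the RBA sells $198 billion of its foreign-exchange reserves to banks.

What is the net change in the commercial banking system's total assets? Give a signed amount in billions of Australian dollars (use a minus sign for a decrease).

-$347 billion

Currency withdrawal $378 billion: bank balance sheets shrink → −$378B.
Discount-window repayment $235 billion: bank balance sheets shrink → −$235B.
Asset purchase (from non-banks) $266 billion: bank balance sheets expand → +$266B.
OMO purchase (from banks) $193 billion: just an asset swap on bank balance sheets → 0.
FX sale $198 billion: just an asset swap on bank balance sheets → 0.
Net: −378 − 235 + 266 + 0 + 0 = -$347 billion.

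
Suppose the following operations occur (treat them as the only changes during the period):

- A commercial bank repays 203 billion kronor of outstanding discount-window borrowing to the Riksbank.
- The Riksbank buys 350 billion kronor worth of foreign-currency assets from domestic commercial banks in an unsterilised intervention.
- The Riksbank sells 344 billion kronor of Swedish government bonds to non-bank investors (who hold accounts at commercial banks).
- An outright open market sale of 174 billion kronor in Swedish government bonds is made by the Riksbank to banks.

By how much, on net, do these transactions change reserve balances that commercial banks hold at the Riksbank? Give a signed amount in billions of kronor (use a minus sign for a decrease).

-371 billion

Riksbank balance sheet:
  Assets:      Securities −518B, Loans to banks −203B, Foreign assets +350B
  Liabilities: Bank reserves −371B
Commercial banking system:
  Assets:      Reserves at CB −371B, Securities +174B, Foreign assets −350B
  Liabilities: Checkable deposits −344B, Borrowings from CB −203B
So the change in reserve balances that commercial banks hold at the Riksbank is -371 billion.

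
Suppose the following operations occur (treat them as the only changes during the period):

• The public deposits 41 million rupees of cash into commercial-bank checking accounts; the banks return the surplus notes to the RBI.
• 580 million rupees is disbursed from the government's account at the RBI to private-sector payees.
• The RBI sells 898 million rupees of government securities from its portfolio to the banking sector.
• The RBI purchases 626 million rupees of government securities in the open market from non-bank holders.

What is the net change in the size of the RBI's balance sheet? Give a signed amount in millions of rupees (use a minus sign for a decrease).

-272 million

RBI balance sheet:
  Assets:      Securities −272M
  Liabilities: Bank reserves +349M, Currency in circulation −41M, Government deposits −580M
Change in total RBI assets = -272 million.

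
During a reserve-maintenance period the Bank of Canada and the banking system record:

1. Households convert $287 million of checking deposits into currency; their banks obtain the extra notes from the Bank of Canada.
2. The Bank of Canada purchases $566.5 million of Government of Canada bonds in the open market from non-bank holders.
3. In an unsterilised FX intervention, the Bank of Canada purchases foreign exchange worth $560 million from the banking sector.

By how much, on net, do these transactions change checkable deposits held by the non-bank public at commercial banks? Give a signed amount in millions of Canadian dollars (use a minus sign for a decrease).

Bank of Canada balance sheet:
  Assets:      Securities +$566.5M, Foreign assets +$560M
  Liabilities: Bank reserves +$839.5M, Currency in circulation +$287M
Commercial banking system:
  Assets:      Reserves at CB +$839.5M, Foreign assets −$560M
  Liabilities: Checkable deposits +$279.5M
So the change in checkable deposits held by the non-bank public at commercial banks is +$279.5 million.

+$279.5 million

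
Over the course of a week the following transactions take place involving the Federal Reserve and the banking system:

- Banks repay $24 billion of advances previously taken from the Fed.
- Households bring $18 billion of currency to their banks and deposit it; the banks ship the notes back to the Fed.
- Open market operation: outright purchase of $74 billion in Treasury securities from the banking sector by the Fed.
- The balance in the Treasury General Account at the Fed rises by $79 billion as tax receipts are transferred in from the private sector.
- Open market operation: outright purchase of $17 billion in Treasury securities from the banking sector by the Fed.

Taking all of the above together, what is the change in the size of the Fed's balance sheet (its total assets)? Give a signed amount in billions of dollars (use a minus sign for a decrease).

+$67 billion

Discount-window repayment $24 billion: a Fed asset is shed → −$24B.
Currency deposit $18 billion: only the composition of liabilities changes → 0.
OMO purchase (from banks) $74 billion: a Fed asset is acquired → +$74B.
Government account inflow $79 billion: only the composition of liabilities changes → 0.
OMO purchase (from banks) $17 billion: a Fed asset is acquired → +$17B.
Net: −24 + 0 + 74 + 0 + 17 = +$67 billion.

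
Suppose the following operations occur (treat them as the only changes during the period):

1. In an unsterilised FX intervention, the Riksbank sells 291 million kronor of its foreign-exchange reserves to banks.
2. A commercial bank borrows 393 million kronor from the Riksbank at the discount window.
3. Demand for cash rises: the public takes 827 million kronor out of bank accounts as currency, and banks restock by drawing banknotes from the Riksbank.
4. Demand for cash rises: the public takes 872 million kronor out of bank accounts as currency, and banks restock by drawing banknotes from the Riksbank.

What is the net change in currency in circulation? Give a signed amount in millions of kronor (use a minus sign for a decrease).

FX sale 291 million kronor: no currency enters or leaves circulation → 0.
Discount-window loan 393 million kronor: no currency enters or leaves circulation → 0.
Currency withdrawal 827 million kronor: notes leave the central bank → +827M.
Currency withdrawal 872 million kronor: notes leave the central bank → +872M.
Net: 0 + 0 + 827 + 872 = +1699 million.

+1699 million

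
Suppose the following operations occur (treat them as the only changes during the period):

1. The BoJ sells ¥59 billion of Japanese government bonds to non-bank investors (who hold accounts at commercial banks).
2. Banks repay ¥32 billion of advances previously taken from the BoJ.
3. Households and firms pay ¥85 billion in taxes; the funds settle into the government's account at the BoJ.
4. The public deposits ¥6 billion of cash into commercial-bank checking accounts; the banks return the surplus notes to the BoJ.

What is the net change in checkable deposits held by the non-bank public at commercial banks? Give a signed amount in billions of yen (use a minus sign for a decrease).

-¥138 billion

Asset sale (to non-banks) ¥59 billion: non-bank counterparties' bank balances fall → −¥59B.
Discount-window repayment ¥32 billion: the counterparty is a bank, so public deposits are unchanged → 0.
Government account inflow ¥85 billion: non-bank counterparties' bank balances fall → −¥85B.
Currency deposit ¥6 billion: non-bank counterparties' bank balances rise → +¥6B.
Net: −59 + 0 − 85 + 6 = -¥138 billion.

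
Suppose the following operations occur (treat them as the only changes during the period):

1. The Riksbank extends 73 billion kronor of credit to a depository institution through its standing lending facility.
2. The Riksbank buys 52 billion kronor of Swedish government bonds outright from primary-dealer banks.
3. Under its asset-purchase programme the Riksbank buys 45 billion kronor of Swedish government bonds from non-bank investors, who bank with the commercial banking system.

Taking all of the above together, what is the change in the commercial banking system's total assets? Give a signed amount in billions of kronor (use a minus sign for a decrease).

+118 billion

Riksbank balance sheet:
  Assets:      Securities +97B, Loans to banks +73B
  Liabilities: Bank reserves +170B
Commercial banking system:
  Assets:      Reserves at CB +170B, Securities −52B
  Liabilities: Checkable deposits +45B, Borrowings from CB +73B
Change in total bank assets = +118 billion.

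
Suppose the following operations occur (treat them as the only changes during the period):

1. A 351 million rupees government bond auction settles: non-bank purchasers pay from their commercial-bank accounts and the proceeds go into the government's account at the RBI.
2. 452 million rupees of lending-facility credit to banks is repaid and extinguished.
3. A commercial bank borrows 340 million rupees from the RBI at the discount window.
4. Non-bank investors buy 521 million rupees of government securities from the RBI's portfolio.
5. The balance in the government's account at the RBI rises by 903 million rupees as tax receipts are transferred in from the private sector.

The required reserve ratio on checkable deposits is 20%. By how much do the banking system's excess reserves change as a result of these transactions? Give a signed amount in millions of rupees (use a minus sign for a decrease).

-1532 million

Government account inflow 351 million rupees: reserves −351M, deposits −351M.
Discount-window repayment 452 million rupees: reserves −452M, deposits 0.
Discount-window loan 340 million rupees: reserves +340M, deposits 0.
Asset sale (to non-banks) 521 million rupees: reserves −521M, deposits −521M.
Government account inflow 903 million rupees: reserves −903M, deposits −903M.
Totals: Δreserves = −1887M, Δdeposits = −1775M.
Δrequired reserves = 20% × −1775M = −355M.
Δexcess reserves = Δreserves − Δrequired = −1887M − (−355M) = -1532 million.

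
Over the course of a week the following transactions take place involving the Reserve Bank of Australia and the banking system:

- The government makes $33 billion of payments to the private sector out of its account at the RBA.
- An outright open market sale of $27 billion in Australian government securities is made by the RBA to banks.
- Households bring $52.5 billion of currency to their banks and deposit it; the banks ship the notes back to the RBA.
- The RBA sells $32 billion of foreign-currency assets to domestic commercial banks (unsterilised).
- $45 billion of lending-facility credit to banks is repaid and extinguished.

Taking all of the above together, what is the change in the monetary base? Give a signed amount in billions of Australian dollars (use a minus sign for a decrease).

RBA balance sheet:
  Assets:      Securities −$27B, Loans to banks −$45B, Foreign assets −$32B
  Liabilities: Bank reserves −$18.5B, Currency in circulation −$52.5B, Government deposits −$33B
Commercial banking system:
  Assets:      Reserves at CB −$18.5B, Securities +$27B, Foreign assets +$32B
  Liabilities: Checkable deposits +$85.5B, Borrowings from CB −$45B
Monetary base = currency + reserves: −$52.5B + (−$18.5B) = -$71 billion.

-$71 billion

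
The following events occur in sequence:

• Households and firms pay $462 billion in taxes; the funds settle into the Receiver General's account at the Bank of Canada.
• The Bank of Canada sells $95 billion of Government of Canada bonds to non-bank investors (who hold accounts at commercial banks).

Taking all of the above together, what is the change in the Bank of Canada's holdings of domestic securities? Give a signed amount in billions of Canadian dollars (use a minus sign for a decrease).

-$95 billion

Government account inflow $462 billion: the Bank of Canada's securities portfolio is untouched → 0.
Asset sale (to non-banks) $95 billion: securities removed from the Bank of Canada's portfolio → −$95B.
Net: 0 − 95 = -$95 billion.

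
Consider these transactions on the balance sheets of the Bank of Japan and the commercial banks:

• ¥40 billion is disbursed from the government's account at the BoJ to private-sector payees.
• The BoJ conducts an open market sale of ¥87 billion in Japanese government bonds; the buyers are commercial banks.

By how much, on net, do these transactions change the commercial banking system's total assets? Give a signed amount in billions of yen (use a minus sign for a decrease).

Government spending ¥40 billion: bank balance sheets expand → +¥40B.
OMO sale (to banks) ¥87 billion: just an asset swap on bank balance sheets → 0.
Net: 40 + 0 = +¥40 billion.

+¥40 billion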